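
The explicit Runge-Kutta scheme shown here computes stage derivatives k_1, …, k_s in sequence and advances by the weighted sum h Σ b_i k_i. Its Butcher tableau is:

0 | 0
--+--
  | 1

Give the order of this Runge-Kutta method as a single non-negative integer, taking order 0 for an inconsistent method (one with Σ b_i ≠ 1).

1

b = (1)
c = (0)
Σ b_i: 1·1 = 1 ✓; 1 stage ⇒ order 1.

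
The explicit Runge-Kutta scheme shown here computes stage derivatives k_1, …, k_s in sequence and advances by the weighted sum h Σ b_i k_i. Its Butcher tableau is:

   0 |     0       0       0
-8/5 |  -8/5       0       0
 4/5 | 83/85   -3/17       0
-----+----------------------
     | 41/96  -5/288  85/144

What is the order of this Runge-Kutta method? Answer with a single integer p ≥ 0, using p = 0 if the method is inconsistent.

b = (41/96, -5/288, 85/144)
c = (0, -8/5, 4/5)
Ac = (0, 0, 24/85)
Σ b_i: 41/96·1 + (-5/288)·1 + 85/144·1 = 1 ✓
b·c: (-5/288)·(-8/5) + 85/144·4/5 = 1/2 ✓
b·c²: (-5/288)·64/25 + 85/144·16/25 = 1/3 ✓
b·Ac: 85/144·24/85 = 1/6 ✓; 3 stages ⇒ order 3.

3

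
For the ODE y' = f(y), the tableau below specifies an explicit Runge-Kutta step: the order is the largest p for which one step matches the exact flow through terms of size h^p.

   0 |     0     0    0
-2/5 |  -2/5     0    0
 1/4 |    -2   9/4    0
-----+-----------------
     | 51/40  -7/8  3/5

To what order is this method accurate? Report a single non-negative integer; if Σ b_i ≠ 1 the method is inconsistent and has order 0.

b = (51/40, -7/8, 3/5)
c = (0, -2/5, 1/4)
Ac = (0, 0, -9/10)
Σ b_i: 51/40·1 + (-7/8)·1 + 3/5·1 = 1 ✓
b·c: (-7/8)·(-2/5) + 3/5·1/4 = 1/2 ✓
b·c²: (-7/8)·4/25 + 3/5·1/16 = -41/400 ≠ 1/3 ⇒ order 2.
b·Ac: 3/5·(-9/10) = -27/50 ≠ 1/6

2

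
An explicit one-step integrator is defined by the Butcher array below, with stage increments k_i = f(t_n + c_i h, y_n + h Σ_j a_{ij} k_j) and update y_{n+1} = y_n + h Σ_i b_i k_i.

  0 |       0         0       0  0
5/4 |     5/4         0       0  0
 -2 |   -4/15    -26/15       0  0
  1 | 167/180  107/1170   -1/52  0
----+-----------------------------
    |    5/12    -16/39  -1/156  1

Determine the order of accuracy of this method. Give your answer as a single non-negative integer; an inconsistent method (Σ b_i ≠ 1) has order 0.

b = (5/12, -16/39, -1/156, 1)
c = (0, 5/4, -2, 1)
Ac = (0, 0, -13/6, 11/72)
Σ b_i: 5/12·1 + (-16/39)·1 + (-1/156)·1 + 1·1 = 1 ✓
b·c: (-16/39)·5/4 + (-1/156)·(-2) + 1·1 = 1/2 ✓
b·c²: (-16/39)·25/16 + (-1/156)·4 + 1·1 = 1/3 ✓
b·Ac: (-1/156)·(-13/6) + 1·11/72 = 1/6 ✓
b·c³: (-16/39)·125/64 + (-1/156)·(-8) + 1·1 = 1/4 ✓
b·(c∘Ac): (-1/156)·13/3 + 1·11/72 = 1/8 ✓
b·Ac²: (-1/156)·(-65/24) + 1·19/288 = 1/12 ✓
b·A²c: 1·1/24 = 1/24 ✓; 4 stages ⇒ order 4.

4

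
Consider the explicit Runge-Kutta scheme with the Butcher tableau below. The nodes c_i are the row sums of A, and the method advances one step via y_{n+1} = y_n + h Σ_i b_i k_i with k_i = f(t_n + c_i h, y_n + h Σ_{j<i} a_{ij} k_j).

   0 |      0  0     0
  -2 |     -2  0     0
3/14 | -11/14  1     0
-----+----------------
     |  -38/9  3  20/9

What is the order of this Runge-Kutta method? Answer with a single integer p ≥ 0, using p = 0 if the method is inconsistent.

1

b = (-38/9, 3, 20/9)
c = (0, -2, 3/14)
Ac = (0, 0, -2)
Σ b_i: (-38/9)·1 + 3·1 + 20/9·1 = 1 ✓
b·c: 3·(-2) + 20/9·3/14 = -116/21 ≠ 1/2 ⇒ order 1.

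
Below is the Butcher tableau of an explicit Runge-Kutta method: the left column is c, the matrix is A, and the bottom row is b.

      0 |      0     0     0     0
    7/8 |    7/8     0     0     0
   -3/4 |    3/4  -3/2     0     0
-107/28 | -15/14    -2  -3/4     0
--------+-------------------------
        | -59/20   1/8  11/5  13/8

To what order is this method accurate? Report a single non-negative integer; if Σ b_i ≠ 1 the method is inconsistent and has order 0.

b = (-59/20, 1/8, 11/5, 13/8)
c = (0, 7/8, -3/4, -107/28)
Ac = (0, 0, -21/16, -19/16)
Σ b_i: (-59/20)·1 + 1/8·1 + 11/5·1 + 13/8·1 = 1 ✓
b·c: 1/8·7/8 + 11/5·(-3/4) + 13/8·(-107/28) = -17361/2240 ≠ 1/2 ⇒ order 1.

1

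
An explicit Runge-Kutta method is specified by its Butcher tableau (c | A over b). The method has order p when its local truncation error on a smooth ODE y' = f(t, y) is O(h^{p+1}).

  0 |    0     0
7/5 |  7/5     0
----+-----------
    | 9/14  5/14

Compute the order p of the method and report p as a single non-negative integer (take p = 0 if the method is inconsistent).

b = (9/14, 5/14)
c = (0, 7/5)
Σ b_i: 9/14·1 + 5/14·1 = 1 ✓
b·c: 5/14·7/5 = 1/2 ✓; 2 stages ⇒ order 2.

2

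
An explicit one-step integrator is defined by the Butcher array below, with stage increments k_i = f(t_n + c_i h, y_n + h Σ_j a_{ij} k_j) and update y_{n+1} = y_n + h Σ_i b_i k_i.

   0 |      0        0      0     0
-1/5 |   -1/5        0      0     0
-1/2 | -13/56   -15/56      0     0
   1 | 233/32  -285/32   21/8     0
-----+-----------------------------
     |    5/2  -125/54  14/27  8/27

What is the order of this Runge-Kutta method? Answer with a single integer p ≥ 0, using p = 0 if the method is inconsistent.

b = (5/2, -125/54, 14/27, 8/27)
c = (0, -1/5, -1/2, 1)
Ac = (0, 0, 3/56, 15/32)
Σ b_i: 5/2·1 + (-125/54)·1 + 14/27·1 + 8/27·1 = 1 ✓
b·c: (-125/54)·(-1/5) + 14/27·(-1/2) + 8/27·1 = 1/2 ✓
b·c²: (-125/54)·1/25 + 14/27·1/4 + 8/27·1 = 1/3 ✓
b·Ac: 14/27·3/56 + 8/27·15/32 = 1/6 ✓
b·c³: (-125/54)·(-1/125) + 14/27·(-1/8) + 8/27·1 = 1/4 ✓
b·(c∘Ac): 14/27·(-3/112) + 8/27·15/32 = 1/8 ✓
b·Ac²: 14/27·(-3/280) + 8/27·3/10 = 1/12 ✓
b·A²c: 8/27·9/64 = 1/24 ✓; 4 stages ⇒ order 4.

4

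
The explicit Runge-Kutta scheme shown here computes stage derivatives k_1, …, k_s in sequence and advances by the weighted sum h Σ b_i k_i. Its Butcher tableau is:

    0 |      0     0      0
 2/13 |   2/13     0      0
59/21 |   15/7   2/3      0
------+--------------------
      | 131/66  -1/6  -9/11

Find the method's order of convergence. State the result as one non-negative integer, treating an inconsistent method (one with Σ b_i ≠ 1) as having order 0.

b = (131/66, -1/6, -9/11)
c = (0, 2/13, 59/21)
Ac = (0, 0, 4/39)
Σ b_i: 131/66·1 + (-1/6)·1 + (-9/11)·1 = 1 ✓
b·c: (-1/6)·2/13 + (-9/11)·59/21 = -6980/3003 ≠ 1/2 ⇒ order 1.

1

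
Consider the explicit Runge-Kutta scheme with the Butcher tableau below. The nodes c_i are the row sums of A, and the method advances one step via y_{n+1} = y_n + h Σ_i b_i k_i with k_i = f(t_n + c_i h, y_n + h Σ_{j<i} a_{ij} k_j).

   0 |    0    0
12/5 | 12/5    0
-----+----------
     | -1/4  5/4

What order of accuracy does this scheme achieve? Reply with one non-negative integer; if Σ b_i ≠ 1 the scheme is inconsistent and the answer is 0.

b = (-1/4, 5/4)
c = (0, 12/5)
Σ b_i: (-1/4)·1 + 5/4·1 = 1 ✓
b·c: 5/4·12/5 = 3 ≠ 1/2 ⇒ order 1.

1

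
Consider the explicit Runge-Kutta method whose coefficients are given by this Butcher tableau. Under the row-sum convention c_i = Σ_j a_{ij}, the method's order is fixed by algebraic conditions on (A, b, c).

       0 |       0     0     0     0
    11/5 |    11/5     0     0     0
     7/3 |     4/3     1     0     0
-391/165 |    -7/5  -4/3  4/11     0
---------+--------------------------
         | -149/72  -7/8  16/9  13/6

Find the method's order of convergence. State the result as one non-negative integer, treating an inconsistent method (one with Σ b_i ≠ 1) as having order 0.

b = (-149/72, -7/8, 16/9, 13/6)
c = (0, 11/5, 7/3, -391/165)
Ac = (0, 0, 11/5, -344/165)
Σ b_i: (-149/72)·1 + (-7/8)·1 + 16/9·1 + 13/6·1 = 1 ✓
b·c: (-7/8)·11/5 + 16/9·7/3 + 13/6·(-391/165) = -6917/2376 ≠ 1/2 ⇒ order 1.

1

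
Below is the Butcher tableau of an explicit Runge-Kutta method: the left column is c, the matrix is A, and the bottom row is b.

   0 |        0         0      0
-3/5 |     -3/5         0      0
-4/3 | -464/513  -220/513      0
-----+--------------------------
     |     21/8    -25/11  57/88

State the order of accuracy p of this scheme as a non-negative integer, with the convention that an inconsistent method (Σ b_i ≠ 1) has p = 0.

b = (21/8, -25/11, 57/88)
c = (0, -3/5, -4/3)
Ac = (0, 0, 44/171)
Σ b_i: 21/8·1 + (-25/11)·1 + 57/88·1 = 1 ✓
b·c: (-25/11)·(-3/5) + 57/88·(-4/3) = 1/2 ✓
b·c²: (-25/11)·9/25 + 57/88·16/9 = 1/3 ✓
b·Ac: 57/88·44/171 = 1/6 ✓; 3 stages ⇒ order 3.

3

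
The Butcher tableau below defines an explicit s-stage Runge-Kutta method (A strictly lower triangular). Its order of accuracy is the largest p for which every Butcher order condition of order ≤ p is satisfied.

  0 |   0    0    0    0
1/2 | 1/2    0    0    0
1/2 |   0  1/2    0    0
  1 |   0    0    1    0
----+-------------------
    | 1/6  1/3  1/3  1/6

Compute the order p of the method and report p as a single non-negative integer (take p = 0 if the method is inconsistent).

4

b = (1/6, 1/3, 1/3, 1/6)
c = (0, 1/2, 1/2, 1)
Ac = (0, 0, 1/4, 1/2)
Σ b_i: 1/6·1 + 1/3·1 + 1/3·1 + 1/6·1 = 1 ✓
b·c: 1/3·1/2 + 1/3·1/2 + 1/6·1 = 1/2 ✓
b·c²: 1/3·1/4 + 1/3·1/4 + 1/6·1 = 1/3 ✓
b·Ac: 1/3·1/4 + 1/6·1/2 = 1/6 ✓
b·c³: 1/3·1/8 + 1/3·1/8 + 1/6·1 = 1/4 ✓
b·(c∘Ac): 1/3·1/8 + 1/6·1/2 = 1/8 ✓
b·Ac²: 1/3·1/8 + 1/6·1/4 = 1/12 ✓
b·A²c: 1/6·1/4 = 1/24 ✓; 4 stages ⇒ order 4.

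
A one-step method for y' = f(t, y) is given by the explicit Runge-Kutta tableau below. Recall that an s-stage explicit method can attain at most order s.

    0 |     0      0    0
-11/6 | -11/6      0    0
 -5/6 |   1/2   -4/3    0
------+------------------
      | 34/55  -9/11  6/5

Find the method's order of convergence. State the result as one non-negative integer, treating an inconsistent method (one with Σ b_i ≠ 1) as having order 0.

2

b = (34/55, -9/11, 6/5)
c = (0, -11/6, -5/6)
Ac = (0, 0, 22/9)
Σ b_i: 34/55·1 + (-9/11)·1 + 6/5·1 = 1 ✓
b·c: (-9/11)·(-11/6) + 6/5·(-5/6) = 1/2 ✓
b·c²: (-9/11)·121/36 + 6/5·25/36 = -23/12 ≠ 1/3 ⇒ order 2.
b·Ac: 6/5·22/9 = 44/15 ≠ 1/6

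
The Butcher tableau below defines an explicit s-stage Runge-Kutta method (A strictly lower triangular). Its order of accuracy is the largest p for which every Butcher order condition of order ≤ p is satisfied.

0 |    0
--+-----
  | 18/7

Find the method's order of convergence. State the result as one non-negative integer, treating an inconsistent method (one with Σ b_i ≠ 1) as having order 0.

b = (18/7)
c = (0)
Σ b_i: 18/7·1 = 18/7 ≠ 1 ⇒ order 0.

0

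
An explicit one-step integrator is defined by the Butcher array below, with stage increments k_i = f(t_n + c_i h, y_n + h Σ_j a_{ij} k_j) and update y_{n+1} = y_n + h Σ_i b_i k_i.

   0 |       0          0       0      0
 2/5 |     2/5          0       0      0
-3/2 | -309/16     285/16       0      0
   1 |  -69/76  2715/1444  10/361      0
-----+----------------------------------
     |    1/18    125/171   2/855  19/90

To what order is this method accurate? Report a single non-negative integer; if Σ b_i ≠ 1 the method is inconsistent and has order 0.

b = (1/18, 125/171, 2/855, 19/90)
c = (0, 2/5, -3/2, 1)
Ac = (0, 0, 57/8, 27/38)
Σ b_i: 1/18·1 + 125/171·1 + 2/855·1 + 19/90·1 = 1 ✓
b·c: 125/171·2/5 + 2/855·(-3/2) + 19/90·1 = 1/2 ✓
b·c²: 125/171·4/25 + 2/855·9/4 + 19/90·1 = 1/3 ✓
b·Ac: 2/855·57/8 + 19/90·27/38 = 1/6 ✓
b·c³: 125/171·8/125 + 2/855·(-27/8) + 19/90·1 = 1/4 ✓
b·(c∘Ac): 2/855·(-171/16) + 19/90·27/38 = 1/8 ✓
b·Ac²: 2/855·57/20 + 19/90·69/190 = 1/12 ✓
b·A²c: 19/90·15/76 = 1/24 ✓; 4 stages ⇒ order 4.

4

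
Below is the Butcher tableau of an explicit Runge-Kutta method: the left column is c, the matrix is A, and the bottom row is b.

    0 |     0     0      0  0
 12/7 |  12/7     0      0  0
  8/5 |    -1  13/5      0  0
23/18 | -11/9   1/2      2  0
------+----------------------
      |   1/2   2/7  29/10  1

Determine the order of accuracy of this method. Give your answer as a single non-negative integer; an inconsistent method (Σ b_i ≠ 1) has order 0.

0

b = (1/2, 2/7, 29/10, 1)
c = (0, 12/7, 8/5, 23/18)
Ac = (0, 0, 156/35, 142/35)
Σ b_i: 1/2·1 + 2/7·1 + 29/10·1 + 1·1 = 164/35 ≠ 1 ⇒ order 0.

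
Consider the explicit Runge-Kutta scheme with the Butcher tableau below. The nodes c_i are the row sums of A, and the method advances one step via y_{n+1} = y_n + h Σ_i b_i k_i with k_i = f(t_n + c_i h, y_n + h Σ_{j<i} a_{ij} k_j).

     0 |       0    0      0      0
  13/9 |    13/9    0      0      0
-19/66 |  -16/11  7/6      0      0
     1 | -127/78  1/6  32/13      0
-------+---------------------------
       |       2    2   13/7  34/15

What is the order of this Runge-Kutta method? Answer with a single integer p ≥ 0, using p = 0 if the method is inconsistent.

0

b = (2, 2, 13/7, 34/15)
c = (0, 13/9, -19/66, 1)
Ac = (0, 0, 91/54, -3613/7722)
Σ b_i: 2·1 + 2·1 + 13/7·1 + 34/15·1 = 853/105 ≠ 1 ⇒ order 0.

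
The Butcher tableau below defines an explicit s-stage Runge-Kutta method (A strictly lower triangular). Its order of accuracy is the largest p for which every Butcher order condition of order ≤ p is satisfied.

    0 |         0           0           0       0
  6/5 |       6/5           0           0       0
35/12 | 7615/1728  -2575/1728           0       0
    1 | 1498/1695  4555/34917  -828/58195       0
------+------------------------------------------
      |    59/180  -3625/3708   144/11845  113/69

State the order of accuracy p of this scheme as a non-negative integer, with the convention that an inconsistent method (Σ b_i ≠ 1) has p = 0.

4

b = (59/180, -3625/3708, 144/11845, 113/69)
c = (0, 6/5, 35/12, 1)
Ac = (0, 0, -515/288, 13/113)
Σ b_i: 59/180·1 + (-3625/3708)·1 + 144/11845·1 + 113/69·1 = 1 ✓
b·c: (-3625/3708)·6/5 + 144/11845·35/12 + 113/69·1 = 1/2 ✓
b·c²: (-3625/3708)·36/25 + 144/11845·1225/144 + 113/69·1 = 1/3 ✓
b·Ac: 144/11845·(-515/288) + 113/69·13/113 = 1/6 ✓
b·c³: (-3625/3708)·216/125 + 144/11845·42875/1728 + 113/69·1 = 1/4 ✓
b·(c∘Ac): 144/11845·(-18025/3456) + 113/69·13/113 = 1/8 ✓
b·Ac²: 144/11845·(-103/48) + 113/69·151/2260 = 1/12 ✓
b·A²c: 113/69·23/904 = 1/24 ✓; 4 stages ⇒ order 4.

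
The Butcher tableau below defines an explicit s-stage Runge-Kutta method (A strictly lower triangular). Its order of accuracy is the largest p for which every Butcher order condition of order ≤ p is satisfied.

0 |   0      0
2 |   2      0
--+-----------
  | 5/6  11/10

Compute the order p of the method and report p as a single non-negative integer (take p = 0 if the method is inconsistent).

b = (5/6, 11/10)
c = (0, 2)
Σ b_i: 5/6·1 + 11/10·1 = 29/15 ≠ 1 ⇒ order 0.

0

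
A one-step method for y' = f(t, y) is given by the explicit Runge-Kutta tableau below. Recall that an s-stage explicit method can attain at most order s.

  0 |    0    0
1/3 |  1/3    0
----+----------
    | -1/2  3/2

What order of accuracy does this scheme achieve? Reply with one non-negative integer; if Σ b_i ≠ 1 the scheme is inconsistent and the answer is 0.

b = (-1/2, 3/2)
c = (0, 1/3)
Σ b_i: (-1/2)·1 + 3/2·1 = 1 ✓
b·c: 3/2·1/3 = 1/2 ✓; 2 stages ⇒ order 2.

2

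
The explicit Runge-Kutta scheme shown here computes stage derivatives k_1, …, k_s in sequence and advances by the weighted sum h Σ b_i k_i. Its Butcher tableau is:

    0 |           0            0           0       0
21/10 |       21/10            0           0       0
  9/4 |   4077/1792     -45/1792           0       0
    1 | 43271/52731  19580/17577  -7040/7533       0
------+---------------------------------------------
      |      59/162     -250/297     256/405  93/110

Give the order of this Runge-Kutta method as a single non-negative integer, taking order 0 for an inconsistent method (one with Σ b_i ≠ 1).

4

b = (59/162, -250/297, 256/405, 93/110)
c = (0, 21/10, 9/4, 1)
Ac = (0, 0, -27/512, 22/93)
Σ b_i: 59/162·1 + (-250/297)·1 + 256/405·1 + 93/110·1 = 1 ✓
b·c: (-250/297)·21/10 + 256/405·9/4 + 93/110·1 = 1/2 ✓
b·c²: (-250/297)·441/100 + 256/405·81/16 + 93/110·1 = 1/3 ✓
b·Ac: 256/405·(-27/512) + 93/110·22/93 = 1/6 ✓
b·c³: (-250/297)·9261/1000 + 256/405·729/64 + 93/110·1 = 1/4 ✓
b·(c∘Ac): 256/405·(-243/2048) + 93/110·22/93 = 1/8 ✓
b·Ac²: 256/405·(-567/5120) + 93/110·253/1395 = 1/12 ✓
b·A²c: 93/110·55/1116 = 1/24 ✓; 4 stages ⇒ order 4.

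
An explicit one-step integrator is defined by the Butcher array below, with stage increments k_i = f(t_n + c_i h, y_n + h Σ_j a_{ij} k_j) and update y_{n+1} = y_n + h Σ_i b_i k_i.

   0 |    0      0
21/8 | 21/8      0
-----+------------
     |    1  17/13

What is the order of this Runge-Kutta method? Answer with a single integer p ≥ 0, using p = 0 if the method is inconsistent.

b = (1, 17/13)
c = (0, 21/8)
Σ b_i: 1·1 + 17/13·1 = 30/13 ≠ 1 ⇒ order 0.

0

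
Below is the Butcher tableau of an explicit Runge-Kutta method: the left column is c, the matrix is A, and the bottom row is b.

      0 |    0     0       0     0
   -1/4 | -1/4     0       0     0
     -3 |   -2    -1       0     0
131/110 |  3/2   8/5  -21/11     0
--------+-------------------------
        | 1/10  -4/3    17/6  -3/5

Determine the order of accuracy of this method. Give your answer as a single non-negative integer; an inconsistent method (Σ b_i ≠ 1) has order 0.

b = (1/10, -4/3, 17/6, -3/5)
c = (0, -1/4, -3, 131/110)
Ac = (0, 0, 1/4, 293/55)
Σ b_i: 1/10·1 + (-4/3)·1 + 17/6·1 + (-3/5)·1 = 1 ✓
b·c: (-4/3)·(-1/4) + 17/6·(-3) + (-3/5)·131/110 = -7327/825 ≠ 1/2 ⇒ order 1.

1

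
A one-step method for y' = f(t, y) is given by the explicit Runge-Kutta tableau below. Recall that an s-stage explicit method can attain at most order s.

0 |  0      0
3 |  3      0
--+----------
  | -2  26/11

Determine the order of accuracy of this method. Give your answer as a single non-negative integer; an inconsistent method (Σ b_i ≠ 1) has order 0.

b = (-2, 26/11)
c = (0, 3)
Σ b_i: (-2)·1 + 26/11·1 = 4/11 ≠ 1 ⇒ order 0.

0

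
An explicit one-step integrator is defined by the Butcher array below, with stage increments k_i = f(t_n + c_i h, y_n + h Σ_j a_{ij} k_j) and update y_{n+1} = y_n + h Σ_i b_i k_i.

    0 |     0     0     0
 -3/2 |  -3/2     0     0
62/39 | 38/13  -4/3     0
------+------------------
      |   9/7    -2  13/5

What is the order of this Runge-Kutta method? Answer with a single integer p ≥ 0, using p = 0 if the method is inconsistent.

b = (9/7, -2, 13/5)
c = (0, -3/2, 62/39)
Ac = (0, 0, 2)
Σ b_i: 9/7·1 + (-2)·1 + 13/5·1 = 66/35 ≠ 1 ⇒ order 0.

0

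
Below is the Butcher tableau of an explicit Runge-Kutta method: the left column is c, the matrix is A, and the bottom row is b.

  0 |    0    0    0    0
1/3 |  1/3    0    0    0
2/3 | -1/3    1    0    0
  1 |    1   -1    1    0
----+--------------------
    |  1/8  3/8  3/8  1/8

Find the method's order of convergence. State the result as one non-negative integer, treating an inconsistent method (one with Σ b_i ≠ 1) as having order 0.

4

b = (1/8, 3/8, 3/8, 1/8)
c = (0, 1/3, 2/3, 1)
Ac = (0, 0, 1/3, 1/3)
Σ b_i: 1/8·1 + 3/8·1 + 3/8·1 + 1/8·1 = 1 ✓
b·c: 3/8·1/3 + 3/8·2/3 + 1/8·1 = 1/2 ✓
b·c²: 3/8·1/9 + 3/8·4/9 + 1/8·1 = 1/3 ✓
b·Ac: 3/8·1/3 + 1/8·1/3 = 1/6 ✓
b·c³: 3/8·1/27 + 3/8·8/27 + 1/8·1 = 1/4 ✓
b·(c∘Ac): 3/8·2/9 + 1/8·1/3 = 1/8 ✓
b·Ac²: 3/8·1/9 + 1/8·1/3 = 1/12 ✓
b·A²c: 1/8·1/3 = 1/24 ✓; 4 stages ⇒ order 4.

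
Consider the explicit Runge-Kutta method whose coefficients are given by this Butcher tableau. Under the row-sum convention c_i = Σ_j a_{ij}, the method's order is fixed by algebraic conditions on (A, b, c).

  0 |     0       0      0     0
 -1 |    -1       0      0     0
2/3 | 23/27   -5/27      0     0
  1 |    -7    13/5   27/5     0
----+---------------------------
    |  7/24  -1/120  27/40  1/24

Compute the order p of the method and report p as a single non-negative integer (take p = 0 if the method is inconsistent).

b = (7/24, -1/120, 27/40, 1/24)
c = (0, -1, 2/3, 1)
Ac = (0, 0, 5/27, 1)
Σ b_i: 7/24·1 + (-1/120)·1 + 27/40·1 + 1/24·1 = 1 ✓
b·c: (-1/120)·(-1) + 27/40·2/3 + 1/24·1 = 1/2 ✓
b·c²: (-1/120)·1 + 27/40·4/9 + 1/24·1 = 1/3 ✓
b·Ac: 27/40·5/27 + 1/24·1 = 1/6 ✓
b·c³: (-1/120)·(-1) + 27/40·8/27 + 1/24·1 = 1/4 ✓
b·(c∘Ac): 27/40·10/81 + 1/24·1 = 1/8 ✓
b·Ac²: 27/40·(-5/27) + 1/24·5 = 1/12 ✓
b·A²c: 1/24·1 = 1/24 ✓; 4 stages ⇒ order 4.

4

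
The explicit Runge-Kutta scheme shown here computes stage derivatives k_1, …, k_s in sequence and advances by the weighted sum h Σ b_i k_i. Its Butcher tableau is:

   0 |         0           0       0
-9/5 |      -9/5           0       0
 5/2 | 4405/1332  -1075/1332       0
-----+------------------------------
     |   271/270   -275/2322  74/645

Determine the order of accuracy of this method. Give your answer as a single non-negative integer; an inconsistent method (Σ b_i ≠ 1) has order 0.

b = (271/270, -275/2322, 74/645)
c = (0, -9/5, 5/2)
Ac = (0, 0, 215/148)
Σ b_i: 271/270·1 + (-275/2322)·1 + 74/645·1 = 1 ✓
b·c: (-275/2322)·(-9/5) + 74/645·5/2 = 1/2 ✓
b·c²: (-275/2322)·81/25 + 74/645·25/4 = 1/3 ✓
b·Ac: 74/645·215/148 = 1/6 ✓; 3 stages ⇒ order 3.

3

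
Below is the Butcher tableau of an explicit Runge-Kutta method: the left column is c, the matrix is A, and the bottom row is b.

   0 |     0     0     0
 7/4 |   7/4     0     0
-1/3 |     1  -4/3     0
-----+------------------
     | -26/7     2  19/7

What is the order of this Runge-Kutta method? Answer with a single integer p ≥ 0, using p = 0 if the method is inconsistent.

1

b = (-26/7, 2, 19/7)
c = (0, 7/4, -1/3)
Ac = (0, 0, -7/3)
Σ b_i: (-26/7)·1 + 2·1 + 19/7·1 = 1 ✓
b·c: 2·7/4 + 19/7·(-1/3) = 109/42 ≠ 1/2 ⇒ order 1.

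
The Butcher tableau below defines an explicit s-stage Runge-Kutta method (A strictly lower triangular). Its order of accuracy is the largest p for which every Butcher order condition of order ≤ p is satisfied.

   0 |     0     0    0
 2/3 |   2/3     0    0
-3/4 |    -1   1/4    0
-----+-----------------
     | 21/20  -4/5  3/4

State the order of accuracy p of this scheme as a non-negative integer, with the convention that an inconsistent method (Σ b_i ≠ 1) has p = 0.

1

b = (21/20, -4/5, 3/4)
c = (0, 2/3, -3/4)
Ac = (0, 0, 1/6)
Σ b_i: 21/20·1 + (-4/5)·1 + 3/4·1 = 1 ✓
b·c: (-4/5)·2/3 + 3/4·(-3/4) = -263/240 ≠ 1/2 ⇒ order 1.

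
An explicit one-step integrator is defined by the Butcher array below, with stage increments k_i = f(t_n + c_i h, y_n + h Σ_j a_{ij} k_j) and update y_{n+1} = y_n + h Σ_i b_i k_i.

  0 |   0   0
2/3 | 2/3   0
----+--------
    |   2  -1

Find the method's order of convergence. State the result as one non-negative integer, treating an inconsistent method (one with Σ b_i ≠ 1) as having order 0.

b = (2, -1)
c = (0, 2/3)
Σ b_i: 2·1 + (-1)·1 = 1 ✓
b·c: (-1)·2/3 = -2/3 ≠ 1/2 ⇒ order 1.

1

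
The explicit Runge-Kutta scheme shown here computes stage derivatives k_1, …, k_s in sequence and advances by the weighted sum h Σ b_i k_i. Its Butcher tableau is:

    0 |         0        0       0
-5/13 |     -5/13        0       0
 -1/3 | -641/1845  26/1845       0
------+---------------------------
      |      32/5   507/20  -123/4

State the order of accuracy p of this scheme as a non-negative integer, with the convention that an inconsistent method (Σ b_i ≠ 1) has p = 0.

b = (32/5, 507/20, -123/4)
c = (0, -5/13, -1/3)
Ac = (0, 0, -2/369)
Σ b_i: 32/5·1 + 507/20·1 + (-123/4)·1 = 1 ✓
b·c: 507/20·(-5/13) + (-123/4)·(-1/3) = 1/2 ✓
b·c²: 507/20·25/169 + (-123/4)·1/9 = 1/3 ✓
b·Ac: (-123/4)·(-2/369) = 1/6 ✓; 3 stages ⇒ order 3.

3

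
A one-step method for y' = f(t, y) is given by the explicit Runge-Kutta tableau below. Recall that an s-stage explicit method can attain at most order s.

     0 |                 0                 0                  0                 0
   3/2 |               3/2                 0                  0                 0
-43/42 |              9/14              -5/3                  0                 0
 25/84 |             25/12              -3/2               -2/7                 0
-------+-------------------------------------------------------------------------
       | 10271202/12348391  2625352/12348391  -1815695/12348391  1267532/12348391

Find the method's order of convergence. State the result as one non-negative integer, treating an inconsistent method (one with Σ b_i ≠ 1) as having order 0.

3

b = (10271202/12348391, 2625352/12348391, -1815695/12348391, 1267532/12348391)
c = (0, 3/2, -43/42, 25/84)
Ac = (0, 0, -5/2, -1151/588)
Σ b_i: 10271202/12348391·1 + 2625352/12348391·1 + (-1815695/12348391)·1 + 1267532/12348391·1 = 1 ✓
b·c: 2625352/12348391·3/2 + (-1815695/12348391)·(-43/42) + 1267532/12348391·25/84 = 1/2 ✓
b·c²: 2625352/12348391·9/4 + (-1815695/12348391)·1849/1764 + 1267532/12348391·625/7056 = 1/3 ✓
b·Ac: (-1815695/12348391)·(-5/2) + 1267532/12348391·(-1151/588) = 1/6 ✓
b·c³: 2625352/12348391·27/8 + (-1815695/12348391)·(-79507/74088) + 1267532/12348391·15625/592704 = 520438939/592722768 ≠ 1/4 ⇒ order 3.
b·(c∘Ac): (-1815695/12348391)·215/84 + 1267532/12348391·(-28775/49392) = -339302800/777948633 ≠ 1/8
b·Ac²: (-1815695/12348391)·(-15/4) + 1267532/12348391·(-90745/24696) = 542135945/3111794532 ≠ 1/12
b·A²c: 1267532/12348391·5/7 = 905380/12348391 ≠ 1/24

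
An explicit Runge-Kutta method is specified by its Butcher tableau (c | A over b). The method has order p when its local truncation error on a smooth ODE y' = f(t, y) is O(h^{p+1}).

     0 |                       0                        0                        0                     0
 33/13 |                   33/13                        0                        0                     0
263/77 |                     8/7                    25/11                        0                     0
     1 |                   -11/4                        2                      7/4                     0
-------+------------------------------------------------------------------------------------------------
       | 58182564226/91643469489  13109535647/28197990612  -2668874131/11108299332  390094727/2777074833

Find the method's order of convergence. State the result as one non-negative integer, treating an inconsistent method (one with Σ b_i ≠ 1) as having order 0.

b = (58182564226/91643469489, 13109535647/28197990612, -2668874131/11108299332, 390094727/2777074833)
c = (0, 33/13, 263/77, 1)
Ac = (0, 0, 75/13, 6323/572)
Σ b_i: 58182564226/91643469489·1 + 13109535647/28197990612·1 + (-2668874131/11108299332)·1 + 390094727/2777074833·1 = 1 ✓
b·c: 13109535647/28197990612·33/13 + (-2668874131/11108299332)·263/77 + 390094727/2777074833·1 = 1/2 ✓
b·c²: 13109535647/28197990612·1089/169 + (-2668874131/11108299332)·69169/5929 + 390094727/2777074833·1 = 1/3 ✓
b·Ac: (-2668874131/11108299332)·75/13 + 390094727/2777074833·6323/572 = 1/6 ✓
b·c³: 13109535647/28197990612·35937/2197 + (-2668874131/11108299332)·18191447/456533 + 390094727/2777074833·1 = -10165683703607/5559703815666 ≠ 1/4 ⇒ order 3.
b·(c∘Ac): (-2668874131/11108299332)·19725/1001 + 390094727/2777074833·6323/572 = -114862206241/36101972829 ≠ 1/8
b·Ac²: (-2668874131/11108299332)·2475/169 + 390094727/2777074833·19068625/572572 = 3223326050650/2779851907833 ≠ 1/12
b·A²c: 390094727/2777074833·525/52 = 68266577225/48135963772 ≠ 1/24

3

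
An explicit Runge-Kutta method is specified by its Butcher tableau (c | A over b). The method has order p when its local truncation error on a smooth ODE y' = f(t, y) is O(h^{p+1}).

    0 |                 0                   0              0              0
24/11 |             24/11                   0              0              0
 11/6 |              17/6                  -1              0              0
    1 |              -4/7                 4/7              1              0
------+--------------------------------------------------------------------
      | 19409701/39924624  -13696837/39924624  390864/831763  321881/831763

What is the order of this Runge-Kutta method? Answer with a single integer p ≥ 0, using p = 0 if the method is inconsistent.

b = (19409701/39924624, -13696837/39924624, 390864/831763, 321881/831763)
c = (0, 24/11, 11/6, 1)
Ac = (0, 0, -24/11, 1423/462)
Σ b_i: 19409701/39924624·1 + (-13696837/39924624)·1 + 390864/831763·1 + 321881/831763·1 = 1 ✓
b·c: (-13696837/39924624)·24/11 + 390864/831763·11/6 + 321881/831763·1 = 1/2 ✓
b·c²: (-13696837/39924624)·576/121 + 390864/831763·121/36 + 321881/831763·1 = 1/3 ✓
b·Ac: 390864/831763·(-24/11) + 321881/831763·1423/462 = 1/6 ✓
b·c³: (-13696837/39924624)·13824/1331 + 390864/831763·1331/216 + 321881/831763·1 = -23097079/82344537 ≠ 1/4 ⇒ order 3.
b·(c∘Ac): 390864/831763·(-4) + 321881/831763·1423/462 = -37754287/54896358 ≠ 1/8
b·Ac²: 390864/831763·(-576/121) + 321881/831763·185431/30492 = 38337979/329378148 ≠ 1/12
b·A²c: 321881/831763·(-24/11) = -7725144/9149393 ≠ 1/24

3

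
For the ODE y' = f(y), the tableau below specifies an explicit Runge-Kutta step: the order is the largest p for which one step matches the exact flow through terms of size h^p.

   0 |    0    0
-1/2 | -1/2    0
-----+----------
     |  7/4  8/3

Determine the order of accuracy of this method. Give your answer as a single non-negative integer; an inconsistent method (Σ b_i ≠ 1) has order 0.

0

b = (7/4, 8/3)
c = (0, -1/2)
Σ b_i: 7/4·1 + 8/3·1 = 53/12 ≠ 1 ⇒ order 0.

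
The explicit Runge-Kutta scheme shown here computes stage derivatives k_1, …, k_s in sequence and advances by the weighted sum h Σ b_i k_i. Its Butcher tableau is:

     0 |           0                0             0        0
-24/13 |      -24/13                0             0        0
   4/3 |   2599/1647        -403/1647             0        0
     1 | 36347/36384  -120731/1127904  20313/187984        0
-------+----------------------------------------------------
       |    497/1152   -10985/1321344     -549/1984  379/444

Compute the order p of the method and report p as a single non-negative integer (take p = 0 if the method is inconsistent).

4

b = (497/1152, -10985/1321344, -549/1984, 379/444)
c = (0, -24/13, 4/3, 1)
Ac = (0, 0, 248/549, 259/758)
Σ b_i: 497/1152·1 + (-10985/1321344)·1 + (-549/1984)·1 + 379/444·1 = 1 ✓
b·c: (-10985/1321344)·(-24/13) + (-549/1984)·4/3 + 379/444·1 = 1/2 ✓
b·c²: (-10985/1321344)·576/169 + (-549/1984)·16/9 + 379/444·1 = 1/3 ✓
b·Ac: (-549/1984)·248/549 + 379/444·259/758 = 1/6 ✓
b·c³: (-10985/1321344)·(-13824/2197) + (-549/1984)·64/27 + 379/444·1 = 1/4 ✓
b·(c∘Ac): (-549/1984)·992/1647 + 379/444·259/758 = 1/8 ✓
b·Ac²: (-549/1984)·(-1984/2379) + 379/444·(-851/4927) = 1/12 ✓
b·A²c: 379/444·37/758 = 1/24 ✓; 4 stages ⇒ order 4.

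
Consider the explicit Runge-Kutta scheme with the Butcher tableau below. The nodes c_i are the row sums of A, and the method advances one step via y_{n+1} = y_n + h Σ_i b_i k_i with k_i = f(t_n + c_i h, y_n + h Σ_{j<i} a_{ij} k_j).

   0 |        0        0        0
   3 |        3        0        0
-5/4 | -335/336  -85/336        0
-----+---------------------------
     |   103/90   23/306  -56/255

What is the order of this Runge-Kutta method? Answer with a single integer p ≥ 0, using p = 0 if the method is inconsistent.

b = (103/90, 23/306, -56/255)
c = (0, 3, -5/4)
Ac = (0, 0, -85/112)
Σ b_i: 103/90·1 + 23/306·1 + (-56/255)·1 = 1 ✓
b·c: 23/306·3 + (-56/255)·(-5/4) = 1/2 ✓
b·c²: 23/306·9 + (-56/255)·25/16 = 1/3 ✓
b·Ac: (-56/255)·(-85/112) = 1/6 ✓; 3 stages ⇒ order 3.

3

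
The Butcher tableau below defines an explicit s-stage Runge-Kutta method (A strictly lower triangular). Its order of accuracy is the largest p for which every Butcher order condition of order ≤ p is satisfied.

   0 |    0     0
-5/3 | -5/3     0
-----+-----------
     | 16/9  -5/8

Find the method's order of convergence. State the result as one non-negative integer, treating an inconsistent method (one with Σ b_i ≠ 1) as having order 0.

b = (16/9, -5/8)
c = (0, -5/3)
Σ b_i: 16/9·1 + (-5/8)·1 = 83/72 ≠ 1 ⇒ order 0.

0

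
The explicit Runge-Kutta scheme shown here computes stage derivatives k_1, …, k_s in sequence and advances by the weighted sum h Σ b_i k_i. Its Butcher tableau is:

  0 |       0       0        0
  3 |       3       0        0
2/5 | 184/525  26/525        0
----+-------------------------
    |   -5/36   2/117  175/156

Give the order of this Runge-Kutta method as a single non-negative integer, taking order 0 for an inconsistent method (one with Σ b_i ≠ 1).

3

b = (-5/36, 2/117, 175/156)
c = (0, 3, 2/5)
Ac = (0, 0, 26/175)
Σ b_i: (-5/36)·1 + 2/117·1 + 175/156·1 = 1 ✓
b·c: 2/117·3 + 175/156·2/5 = 1/2 ✓
b·c²: 2/117·9 + 175/156·4/25 = 1/3 ✓
b·Ac: 175/156·26/175 = 1/6 ✓; 3 stages ⇒ order 3.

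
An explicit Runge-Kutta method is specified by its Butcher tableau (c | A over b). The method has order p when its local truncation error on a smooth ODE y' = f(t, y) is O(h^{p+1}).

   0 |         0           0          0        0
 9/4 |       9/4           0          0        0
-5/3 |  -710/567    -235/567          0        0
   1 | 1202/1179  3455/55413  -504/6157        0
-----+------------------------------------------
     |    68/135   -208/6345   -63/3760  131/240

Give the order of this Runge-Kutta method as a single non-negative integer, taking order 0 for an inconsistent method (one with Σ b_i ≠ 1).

4

b = (68/135, -208/6345, -63/3760, 131/240)
c = (0, 9/4, -5/3, 1)
Ac = (0, 0, -235/252, 145/524)
Σ b_i: 68/135·1 + (-208/6345)·1 + (-63/3760)·1 + 131/240·1 = 1 ✓
b·c: (-208/6345)·9/4 + (-63/3760)·(-5/3) + 131/240·1 = 1/2 ✓
b·c²: (-208/6345)·81/16 + (-63/3760)·25/9 + 131/240·1 = 1/3 ✓
b·Ac: (-63/3760)·(-235/252) + 131/240·145/524 = 1/6 ✓
b·c³: (-208/6345)·729/64 + (-63/3760)·(-125/27) + 131/240·1 = 1/4 ✓
b·(c∘Ac): (-63/3760)·1175/756 + 131/240·145/524 = 1/8 ✓
b·Ac²: (-63/3760)·(-235/112) + 131/240·185/2096 = 1/12 ✓
b·A²c: 131/240·10/131 = 1/24 ✓; 4 stages ⇒ order 4.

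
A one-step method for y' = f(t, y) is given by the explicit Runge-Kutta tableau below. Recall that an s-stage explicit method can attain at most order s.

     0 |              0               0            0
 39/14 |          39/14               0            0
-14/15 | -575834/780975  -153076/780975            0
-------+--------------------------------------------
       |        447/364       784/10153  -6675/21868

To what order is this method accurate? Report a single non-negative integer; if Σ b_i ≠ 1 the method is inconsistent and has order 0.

3

b = (447/364, 784/10153, -6675/21868)
c = (0, 39/14, -14/15)
Ac = (0, 0, -10934/20025)
Σ b_i: 447/364·1 + 784/10153·1 + (-6675/21868)·1 = 1 ✓
b·c: 784/10153·39/14 + (-6675/21868)·(-14/15) = 1/2 ✓
b·c²: 784/10153·1521/196 + (-6675/21868)·196/225 = 1/3 ✓
b·Ac: (-6675/21868)·(-10934/20025) = 1/6 ✓; 3 stages ⇒ order 3.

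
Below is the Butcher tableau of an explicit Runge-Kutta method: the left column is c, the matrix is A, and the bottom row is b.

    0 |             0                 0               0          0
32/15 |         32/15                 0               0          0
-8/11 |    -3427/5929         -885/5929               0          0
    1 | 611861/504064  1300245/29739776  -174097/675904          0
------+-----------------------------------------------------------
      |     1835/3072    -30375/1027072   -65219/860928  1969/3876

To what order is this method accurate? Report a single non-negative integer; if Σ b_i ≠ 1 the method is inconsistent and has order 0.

4

b = (1835/3072, -30375/1027072, -65219/860928, 1969/3876)
c = (0, 32/15, -8/11, 1)
Ac = (0, 0, -1888/5929, 1105/3938)
Σ b_i: 1835/3072·1 + (-30375/1027072)·1 + (-65219/860928)·1 + 1969/3876·1 = 1 ✓
b·c: (-30375/1027072)·32/15 + (-65219/860928)·(-8/11) + 1969/3876·1 = 1/2 ✓
b·c²: (-30375/1027072)·1024/225 + (-65219/860928)·64/121 + 1969/3876·1 = 1/3 ✓
b·Ac: (-65219/860928)·(-1888/5929) + 1969/3876·1105/3938 = 1/6 ✓
b·c³: (-30375/1027072)·32768/3375 + (-65219/860928)·(-512/1331) + 1969/3876·1 = 1/4 ✓
b·(c∘Ac): (-65219/860928)·15104/65219 + 1969/3876·1105/3938 = 1/8 ✓
b·Ac²: (-65219/860928)·(-60416/88935) + 1969/3876·1853/29535 = 1/12 ✓
b·A²c: 1969/3876·323/3938 = 1/24 ✓; 4 stages ⇒ order 4.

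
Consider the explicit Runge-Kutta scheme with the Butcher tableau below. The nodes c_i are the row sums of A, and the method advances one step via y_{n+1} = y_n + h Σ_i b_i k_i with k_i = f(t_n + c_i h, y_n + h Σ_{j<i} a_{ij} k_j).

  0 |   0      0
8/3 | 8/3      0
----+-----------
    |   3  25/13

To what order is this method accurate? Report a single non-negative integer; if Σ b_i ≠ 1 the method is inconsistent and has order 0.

b = (3, 25/13)
c = (0, 8/3)
Σ b_i: 3·1 + 25/13·1 = 64/13 ≠ 1 ⇒ order 0.

0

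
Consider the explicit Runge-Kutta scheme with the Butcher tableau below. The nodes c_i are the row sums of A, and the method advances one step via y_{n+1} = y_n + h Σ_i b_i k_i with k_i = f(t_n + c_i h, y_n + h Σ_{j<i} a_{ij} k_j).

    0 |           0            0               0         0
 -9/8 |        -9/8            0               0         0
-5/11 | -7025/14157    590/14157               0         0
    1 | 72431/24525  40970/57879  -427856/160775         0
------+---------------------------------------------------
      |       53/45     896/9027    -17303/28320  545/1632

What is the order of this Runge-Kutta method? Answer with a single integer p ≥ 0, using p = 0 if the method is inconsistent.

b = (53/45, 896/9027, -17303/28320, 545/1632)
c = (0, -9/8, -5/11, 1)
Ac = (0, 0, -295/6292, 901/2180)
Σ b_i: 53/45·1 + 896/9027·1 + (-17303/28320)·1 + 545/1632·1 = 1 ✓
b·c: 896/9027·(-9/8) + (-17303/28320)·(-5/11) + 545/1632·1 = 1/2 ✓
b·c²: 896/9027·81/64 + (-17303/28320)·25/121 + 545/1632·1 = 1/3 ✓
b·Ac: (-17303/28320)·(-295/6292) + 545/1632·901/2180 = 1/6 ✓
b·c³: 896/9027·(-729/512) + (-17303/28320)·(-125/1331) + 545/1632·1 = 1/4 ✓
b·(c∘Ac): (-17303/28320)·1475/69212 + 545/1632·901/2180 = 1/8 ✓
b·Ac²: (-17303/28320)·2655/50336 + 545/1632·1207/3488 = 1/12 ✓
b·A²c: 545/1632·68/545 = 1/24 ✓; 4 stages ⇒ order 4.

4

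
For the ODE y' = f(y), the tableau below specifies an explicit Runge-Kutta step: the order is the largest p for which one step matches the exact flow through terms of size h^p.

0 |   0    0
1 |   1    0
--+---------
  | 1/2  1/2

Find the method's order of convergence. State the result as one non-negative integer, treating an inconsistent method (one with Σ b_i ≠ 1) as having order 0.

b = (1/2, 1/2)
c = (0, 1)
Σ b_i: 1/2·1 + 1/2·1 = 1 ✓
b·c: 1/2·1 = 1/2 ✓; 2 stages ⇒ order 2.

2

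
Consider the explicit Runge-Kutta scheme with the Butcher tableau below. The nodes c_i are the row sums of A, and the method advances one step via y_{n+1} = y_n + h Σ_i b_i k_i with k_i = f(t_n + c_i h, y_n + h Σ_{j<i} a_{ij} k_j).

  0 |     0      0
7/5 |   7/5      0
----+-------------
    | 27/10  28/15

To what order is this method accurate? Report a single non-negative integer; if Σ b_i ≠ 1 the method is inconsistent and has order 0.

b = (27/10, 28/15)
c = (0, 7/5)
Σ b_i: 27/10·1 + 28/15·1 = 137/30 ≠ 1 ⇒ order 0.

0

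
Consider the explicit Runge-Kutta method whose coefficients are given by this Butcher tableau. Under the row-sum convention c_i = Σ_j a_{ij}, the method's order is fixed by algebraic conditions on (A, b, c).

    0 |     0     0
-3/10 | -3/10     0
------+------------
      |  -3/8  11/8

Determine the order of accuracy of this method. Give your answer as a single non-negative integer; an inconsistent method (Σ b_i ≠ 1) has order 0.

1

b = (-3/8, 11/8)
c = (0, -3/10)
Σ b_i: (-3/8)·1 + 11/8·1 = 1 ✓
b·c: 11/8·(-3/10) = -33/80 ≠ 1/2 ⇒ order 1.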